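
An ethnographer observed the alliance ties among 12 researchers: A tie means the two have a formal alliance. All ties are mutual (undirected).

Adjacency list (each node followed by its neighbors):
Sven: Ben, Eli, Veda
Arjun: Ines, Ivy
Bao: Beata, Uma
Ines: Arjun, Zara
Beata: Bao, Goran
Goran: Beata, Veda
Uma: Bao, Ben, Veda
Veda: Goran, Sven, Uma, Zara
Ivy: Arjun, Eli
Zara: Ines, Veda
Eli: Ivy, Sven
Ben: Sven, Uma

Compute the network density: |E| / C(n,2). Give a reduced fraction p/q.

There are 14 edges and 12 nodes, so the maximum possible is C(12,2) = 66.
Density = 14/66 = 7/33.

7/33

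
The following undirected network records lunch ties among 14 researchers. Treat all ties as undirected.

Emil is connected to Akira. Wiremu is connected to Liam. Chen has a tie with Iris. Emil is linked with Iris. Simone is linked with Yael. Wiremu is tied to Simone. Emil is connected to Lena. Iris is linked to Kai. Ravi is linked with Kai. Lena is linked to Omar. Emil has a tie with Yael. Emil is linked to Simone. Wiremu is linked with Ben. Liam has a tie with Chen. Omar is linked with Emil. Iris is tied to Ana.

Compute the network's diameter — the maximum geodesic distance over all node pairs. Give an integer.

Eccentricity of each node (its greatest distance to any other): Akira:4, Ana:5, Ben:6, Chen:3, Emil:3, Iris:4, Kai:5, Lena:4, Liam:4, Omar:4, Ravi:6, Simone:4, Wiremu:5, Yael:4.
The maximum eccentricity is 6, realized for instance by the pair Ben–Ravi via Ben – Wiremu – Liam – Chen – Iris – Kai – Ravi. So the diameter is 6.

6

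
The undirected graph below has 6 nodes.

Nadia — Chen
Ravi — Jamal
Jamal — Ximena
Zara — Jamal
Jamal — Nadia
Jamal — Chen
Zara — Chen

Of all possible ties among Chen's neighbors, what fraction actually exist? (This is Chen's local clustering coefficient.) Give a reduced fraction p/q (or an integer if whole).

Chen's neighbors: Jamal, Nadia, and Zara (k = 3).
Possible neighbor pairs: C(3,2) = 3. Edges among them: Jamal–Nadia, Jamal–Zara → e = 2.
Clustering(Chen) = 2/3.

2/3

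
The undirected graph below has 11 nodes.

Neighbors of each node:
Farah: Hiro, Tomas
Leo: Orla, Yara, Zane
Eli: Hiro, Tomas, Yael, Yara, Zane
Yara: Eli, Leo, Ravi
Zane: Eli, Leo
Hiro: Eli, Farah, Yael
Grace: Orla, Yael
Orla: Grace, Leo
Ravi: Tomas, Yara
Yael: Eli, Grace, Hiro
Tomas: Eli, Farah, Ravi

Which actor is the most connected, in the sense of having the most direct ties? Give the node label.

Eli

Degrees — Eli:5, Farah:2, Grace:2, Hiro:3, Leo:3, Orla:2, Ravi:2, Tomas:3, Yael:3, Yara:3, Zane:2.
The maximum is 5, attained only by Eli.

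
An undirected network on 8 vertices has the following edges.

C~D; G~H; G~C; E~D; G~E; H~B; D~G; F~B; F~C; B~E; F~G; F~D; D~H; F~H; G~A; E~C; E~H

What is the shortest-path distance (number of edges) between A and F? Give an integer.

One shortest route is A – G – F, which uses 2 edges, and A and F are not directly tied, so nothing shorter exists. So d(A,F) = 2.

2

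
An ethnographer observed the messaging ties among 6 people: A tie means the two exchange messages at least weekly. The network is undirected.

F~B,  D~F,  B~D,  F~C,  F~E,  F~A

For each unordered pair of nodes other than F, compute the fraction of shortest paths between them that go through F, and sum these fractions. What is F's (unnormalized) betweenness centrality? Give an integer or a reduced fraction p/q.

Pairs whose geodesics pass through F — C–B: 1; C–A: 1; C–D: 1; C–E: 1; B–A: 1; B–E: 1; A–D: 1; A–E: 1; D–E: 1.
All other pairs contribute 0.
Summing the contributions gives betweenness(F) = 9.

9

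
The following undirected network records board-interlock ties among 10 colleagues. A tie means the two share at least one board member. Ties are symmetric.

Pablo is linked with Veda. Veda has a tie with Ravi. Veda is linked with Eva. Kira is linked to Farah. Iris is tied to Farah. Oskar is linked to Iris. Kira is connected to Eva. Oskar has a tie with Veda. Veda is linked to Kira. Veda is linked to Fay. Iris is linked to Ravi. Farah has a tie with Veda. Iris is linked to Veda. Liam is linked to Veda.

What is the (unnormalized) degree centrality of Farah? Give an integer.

Farah is directly tied to Iris, Kira, and Veda. That is 3 neighbors, so the degree of Farah is 3.

3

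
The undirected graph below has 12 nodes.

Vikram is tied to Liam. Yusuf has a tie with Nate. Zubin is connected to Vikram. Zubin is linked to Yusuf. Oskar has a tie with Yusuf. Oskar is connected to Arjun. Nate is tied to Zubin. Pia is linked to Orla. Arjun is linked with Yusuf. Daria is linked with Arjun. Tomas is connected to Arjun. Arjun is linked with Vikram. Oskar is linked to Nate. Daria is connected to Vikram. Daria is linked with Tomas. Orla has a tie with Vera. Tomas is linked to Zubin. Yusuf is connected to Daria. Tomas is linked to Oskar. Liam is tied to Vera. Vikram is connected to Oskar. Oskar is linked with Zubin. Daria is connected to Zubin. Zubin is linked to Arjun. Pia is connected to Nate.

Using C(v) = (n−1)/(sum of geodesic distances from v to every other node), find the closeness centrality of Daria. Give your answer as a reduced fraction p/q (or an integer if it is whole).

Distances from Daria: Arjun:1, Liam:2, Nate:2, Orla:4, Oskar:2, Pia:3, Tomas:1, Vera:3, Vikram:1, Yusuf:1, Zubin:1. Sum = 21.
n = 12, so closeness = 11/21.

11/21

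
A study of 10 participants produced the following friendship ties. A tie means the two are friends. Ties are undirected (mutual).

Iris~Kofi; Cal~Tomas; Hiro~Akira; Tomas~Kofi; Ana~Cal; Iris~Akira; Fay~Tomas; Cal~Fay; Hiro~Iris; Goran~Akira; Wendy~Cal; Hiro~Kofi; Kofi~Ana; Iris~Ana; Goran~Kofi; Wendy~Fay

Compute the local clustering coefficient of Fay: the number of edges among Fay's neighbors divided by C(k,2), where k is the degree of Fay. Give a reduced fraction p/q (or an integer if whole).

2/3

Fay's neighbors: Cal, Tomas, and Wendy (k = 3).
Possible neighbor pairs: C(3,2) = 3. Edges among them: Cal–Tomas, Cal–Wendy → e = 2.
Clustering(Fay) = 2/3.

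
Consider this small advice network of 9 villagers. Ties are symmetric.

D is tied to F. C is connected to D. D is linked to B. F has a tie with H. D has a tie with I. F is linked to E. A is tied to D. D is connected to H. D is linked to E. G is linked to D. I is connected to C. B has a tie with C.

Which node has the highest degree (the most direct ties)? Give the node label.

Degrees — A:1, B:2, C:3, D:8, E:2, F:3, G:1, H:2, I:2.
The maximum is 8, attained only by D.

D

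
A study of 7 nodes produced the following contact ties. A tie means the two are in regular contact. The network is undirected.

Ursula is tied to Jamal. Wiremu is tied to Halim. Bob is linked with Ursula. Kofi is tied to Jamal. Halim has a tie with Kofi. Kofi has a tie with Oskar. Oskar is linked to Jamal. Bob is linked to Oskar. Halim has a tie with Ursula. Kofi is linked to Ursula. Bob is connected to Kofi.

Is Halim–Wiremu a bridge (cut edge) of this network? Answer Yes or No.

Yes

Without the Halim–Wiremu edge there is no alternate route between Halim and Wiremu, so the network disconnects. It is a bridge.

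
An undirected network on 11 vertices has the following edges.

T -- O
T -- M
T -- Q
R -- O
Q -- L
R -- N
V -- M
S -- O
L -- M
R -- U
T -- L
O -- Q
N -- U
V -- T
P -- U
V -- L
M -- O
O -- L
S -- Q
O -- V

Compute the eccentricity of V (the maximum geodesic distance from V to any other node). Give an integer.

4

Distances from V: L:1, M:1, N:3, O:1, P:4, Q:2, R:2, S:2, T:1, U:3.
The largest is 4 (to P), so the eccentricity of V is 4.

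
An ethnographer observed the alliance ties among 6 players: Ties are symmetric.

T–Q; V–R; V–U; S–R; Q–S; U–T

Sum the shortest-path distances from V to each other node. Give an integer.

Distances from V: Q:3, R:1, S:2, T:2, U:1.
Sum = 3 + 1 + 2 + 2 + 1 = 9.

9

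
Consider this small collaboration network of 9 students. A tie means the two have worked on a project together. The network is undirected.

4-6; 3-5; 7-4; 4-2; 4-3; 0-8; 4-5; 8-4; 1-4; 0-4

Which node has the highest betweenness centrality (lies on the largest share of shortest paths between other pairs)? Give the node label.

Unnormalized betweenness of each node: 0:0, 1:0, 2:0, 3:0, 4:26, 5:0, 6:0, 7:0, 8:0.
4 has the largest value, 26, making it the main broker — the node through which the most shortest paths run.

4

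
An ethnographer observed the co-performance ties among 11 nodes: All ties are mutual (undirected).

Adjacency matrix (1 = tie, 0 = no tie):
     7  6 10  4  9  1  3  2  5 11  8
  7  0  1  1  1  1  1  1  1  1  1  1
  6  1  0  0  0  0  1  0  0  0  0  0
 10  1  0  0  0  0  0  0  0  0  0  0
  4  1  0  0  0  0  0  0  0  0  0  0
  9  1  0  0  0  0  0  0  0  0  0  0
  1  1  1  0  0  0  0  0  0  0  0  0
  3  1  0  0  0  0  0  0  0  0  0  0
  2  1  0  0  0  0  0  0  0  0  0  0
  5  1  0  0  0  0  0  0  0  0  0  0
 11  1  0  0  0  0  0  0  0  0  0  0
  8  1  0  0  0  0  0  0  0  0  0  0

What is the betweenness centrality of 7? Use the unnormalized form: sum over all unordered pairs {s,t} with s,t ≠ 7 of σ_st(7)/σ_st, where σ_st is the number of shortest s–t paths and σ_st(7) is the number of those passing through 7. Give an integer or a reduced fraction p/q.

44

Pairs whose geodesics pass through 7 — 6–10: 1; 6–4: 1; 6–9: 1; 6–3: 1; 6–2: 1; 6–5: 1; 6–11: 1; 6–8: 1; 10–4: 1; 10–9: 1; 10–1: 1; 10–3: 1; 10–2: 1; 10–5: 1 … (+30 more pairs).
All other pairs contribute 0.
Summing the contributions gives betweenness(7) = 44.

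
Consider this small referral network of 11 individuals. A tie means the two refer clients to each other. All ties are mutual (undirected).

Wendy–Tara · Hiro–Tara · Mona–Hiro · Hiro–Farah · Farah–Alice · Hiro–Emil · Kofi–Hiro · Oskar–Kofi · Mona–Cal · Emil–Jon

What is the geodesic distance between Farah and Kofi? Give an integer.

2

One shortest route is Farah – Hiro – Kofi, which uses 2 edges, and Farah and Kofi are not directly tied, so nothing shorter exists. So d(Farah,Kofi) = 2.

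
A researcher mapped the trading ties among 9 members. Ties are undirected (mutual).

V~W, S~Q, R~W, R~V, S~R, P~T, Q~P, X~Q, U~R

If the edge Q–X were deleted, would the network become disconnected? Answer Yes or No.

Yes

Without the Q–X edge there is no alternate route between Q and X, so the network disconnects. It is a bridge.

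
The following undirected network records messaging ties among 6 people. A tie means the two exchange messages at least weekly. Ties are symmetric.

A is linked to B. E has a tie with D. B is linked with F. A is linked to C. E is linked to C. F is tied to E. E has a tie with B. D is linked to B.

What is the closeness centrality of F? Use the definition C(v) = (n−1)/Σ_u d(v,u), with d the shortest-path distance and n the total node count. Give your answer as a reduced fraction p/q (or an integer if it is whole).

Distances from F: A:2, B:1, C:2, D:2, E:1. Sum = 8.
n = 6, so closeness = 5/8.

5/8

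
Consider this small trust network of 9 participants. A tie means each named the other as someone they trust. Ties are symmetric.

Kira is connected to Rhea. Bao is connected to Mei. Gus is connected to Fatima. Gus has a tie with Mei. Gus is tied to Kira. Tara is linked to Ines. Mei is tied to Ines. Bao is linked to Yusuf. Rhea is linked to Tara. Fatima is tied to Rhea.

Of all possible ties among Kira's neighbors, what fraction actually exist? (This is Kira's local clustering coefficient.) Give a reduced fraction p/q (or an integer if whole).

Kira's neighbors: Gus and Rhea (k = 2).
Possible neighbor pairs: C(2,2) = 1. Edges among them: none → e = 0.
Clustering(Kira) = 0/1.

0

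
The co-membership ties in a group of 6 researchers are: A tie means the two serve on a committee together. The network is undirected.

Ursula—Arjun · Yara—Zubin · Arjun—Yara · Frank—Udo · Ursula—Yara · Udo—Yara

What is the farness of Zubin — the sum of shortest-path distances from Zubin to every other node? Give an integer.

Distances from Zubin: Arjun:2, Frank:3, Udo:2, Ursula:2, Yara:1.
Sum = 2 + 3 + 2 + 2 + 1 = 10.

10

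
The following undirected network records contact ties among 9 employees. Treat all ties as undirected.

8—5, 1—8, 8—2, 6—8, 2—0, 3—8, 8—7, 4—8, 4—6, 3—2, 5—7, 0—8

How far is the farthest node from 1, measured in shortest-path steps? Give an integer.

Distances from 1: 0:2, 2:2, 3:2, 4:2, 5:2, 6:2, 7:2, 8:1.
The largest is 2 (to 6, 7, 2, 3, 4, 0, and 5), so the eccentricity of 1 is 2.

2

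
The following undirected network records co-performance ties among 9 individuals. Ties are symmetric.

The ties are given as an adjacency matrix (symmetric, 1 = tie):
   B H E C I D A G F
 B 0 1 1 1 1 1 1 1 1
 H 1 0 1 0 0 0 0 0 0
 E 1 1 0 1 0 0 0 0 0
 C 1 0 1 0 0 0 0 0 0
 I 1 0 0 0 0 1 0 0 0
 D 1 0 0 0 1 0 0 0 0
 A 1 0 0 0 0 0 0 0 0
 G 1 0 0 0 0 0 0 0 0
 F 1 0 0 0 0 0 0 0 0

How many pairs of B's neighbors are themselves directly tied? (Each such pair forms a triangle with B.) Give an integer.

B's neighbors: A, C, D, E, F, G, H, and I.
Neighbor pairs that are themselves tied: B–C–E; B–D–I; B–E–H. Each forms one triangle with B, for 3 in total.

3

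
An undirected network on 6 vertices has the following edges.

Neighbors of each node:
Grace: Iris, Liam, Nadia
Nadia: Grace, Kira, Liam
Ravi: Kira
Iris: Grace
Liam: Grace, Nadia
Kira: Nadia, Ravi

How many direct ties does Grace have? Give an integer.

3

Grace is directly tied to Iris, Liam, and Nadia. That is 3 neighbors, so the degree of Grace is 3.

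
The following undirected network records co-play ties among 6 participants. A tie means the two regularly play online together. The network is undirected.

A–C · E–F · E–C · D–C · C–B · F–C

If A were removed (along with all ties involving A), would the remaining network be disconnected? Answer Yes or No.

No

Even without A, every remaining node can still reach every other (the residual graph is connected), so A is not a cut vertex.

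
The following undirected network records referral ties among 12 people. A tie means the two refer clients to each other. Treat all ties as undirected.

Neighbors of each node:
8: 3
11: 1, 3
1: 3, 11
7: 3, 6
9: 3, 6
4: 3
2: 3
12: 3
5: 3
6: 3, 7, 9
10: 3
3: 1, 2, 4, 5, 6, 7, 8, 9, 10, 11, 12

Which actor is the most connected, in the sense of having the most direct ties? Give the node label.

3

Degrees — 1:2, 2:1, 3:11, 4:1, 5:1, 6:3, 7:2, 8:1, 9:2, 10:1, 11:2, 12:1.
The maximum is 11, attained only by 3.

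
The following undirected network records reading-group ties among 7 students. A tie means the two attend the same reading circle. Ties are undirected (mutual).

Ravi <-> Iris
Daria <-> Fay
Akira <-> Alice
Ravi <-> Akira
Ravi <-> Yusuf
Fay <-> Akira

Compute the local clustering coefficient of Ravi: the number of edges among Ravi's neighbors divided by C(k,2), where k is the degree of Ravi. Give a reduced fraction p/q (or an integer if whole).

0

Ravi's neighbors: Akira, Iris, and Yusuf (k = 3).
Possible neighbor pairs: C(3,2) = 3. Edges among them: none → e = 0.
Clustering(Ravi) = 0/3 = 0.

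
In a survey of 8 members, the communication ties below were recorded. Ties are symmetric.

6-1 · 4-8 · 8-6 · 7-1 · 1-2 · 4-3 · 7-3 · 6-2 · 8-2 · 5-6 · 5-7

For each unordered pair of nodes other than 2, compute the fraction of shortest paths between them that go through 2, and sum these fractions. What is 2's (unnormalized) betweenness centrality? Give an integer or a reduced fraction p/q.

Pairs whose geodesics pass through 2 — 7–8: 1/4; 4–1: 1/3; 8–1: 1/2.
All other pairs contribute 0.
Summing the contributions gives betweenness(2) = 13/12.

13/12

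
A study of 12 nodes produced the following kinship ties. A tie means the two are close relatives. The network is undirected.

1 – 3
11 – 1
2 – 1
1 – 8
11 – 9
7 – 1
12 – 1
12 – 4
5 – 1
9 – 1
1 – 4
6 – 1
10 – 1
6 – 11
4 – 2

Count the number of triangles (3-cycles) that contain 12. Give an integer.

12's neighbors: 1 and 4.
Neighbor pairs that are themselves tied: 12–1–4. Each forms one triangle with 12, for 1 in total.

1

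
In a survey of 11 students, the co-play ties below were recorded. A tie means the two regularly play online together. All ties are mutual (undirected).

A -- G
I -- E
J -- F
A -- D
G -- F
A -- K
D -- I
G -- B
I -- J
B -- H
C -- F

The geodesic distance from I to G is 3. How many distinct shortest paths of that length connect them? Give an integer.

2

The shortest distance is 3. The length-3 paths are: I–J–F–G; I–D–A–G.
That gives 2 distinct shortest paths.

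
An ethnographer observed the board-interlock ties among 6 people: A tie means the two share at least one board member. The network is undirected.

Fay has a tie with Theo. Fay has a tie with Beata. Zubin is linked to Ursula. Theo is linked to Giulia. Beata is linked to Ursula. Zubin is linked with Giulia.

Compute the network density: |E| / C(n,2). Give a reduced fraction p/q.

There are 6 edges and 6 nodes, so the maximum possible is C(6,2) = 15.
Density = 6/15 = 2/5.

2/5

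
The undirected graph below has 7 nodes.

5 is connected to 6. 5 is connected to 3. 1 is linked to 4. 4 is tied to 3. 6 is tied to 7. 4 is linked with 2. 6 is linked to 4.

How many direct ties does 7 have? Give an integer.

7 is directly tied to 6. That is 1 neighbor, so the degree of 7 is 1.

1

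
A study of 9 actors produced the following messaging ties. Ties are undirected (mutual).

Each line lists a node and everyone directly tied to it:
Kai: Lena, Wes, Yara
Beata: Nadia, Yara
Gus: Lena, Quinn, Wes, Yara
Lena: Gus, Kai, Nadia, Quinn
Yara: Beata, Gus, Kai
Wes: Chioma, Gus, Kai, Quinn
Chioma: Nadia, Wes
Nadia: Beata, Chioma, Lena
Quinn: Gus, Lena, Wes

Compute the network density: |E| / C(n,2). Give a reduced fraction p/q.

There are 14 edges and 9 nodes, so the maximum possible is C(9,2) = 36.
Density = 14/36 = 7/18.

7/18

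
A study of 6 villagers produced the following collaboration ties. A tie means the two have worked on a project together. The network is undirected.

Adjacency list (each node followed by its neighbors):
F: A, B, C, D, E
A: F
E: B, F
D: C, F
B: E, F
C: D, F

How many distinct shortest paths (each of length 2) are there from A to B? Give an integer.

The shortest distance is 2, and the only length-2 path is A–F–B. So there is exactly 1 shortest path.

1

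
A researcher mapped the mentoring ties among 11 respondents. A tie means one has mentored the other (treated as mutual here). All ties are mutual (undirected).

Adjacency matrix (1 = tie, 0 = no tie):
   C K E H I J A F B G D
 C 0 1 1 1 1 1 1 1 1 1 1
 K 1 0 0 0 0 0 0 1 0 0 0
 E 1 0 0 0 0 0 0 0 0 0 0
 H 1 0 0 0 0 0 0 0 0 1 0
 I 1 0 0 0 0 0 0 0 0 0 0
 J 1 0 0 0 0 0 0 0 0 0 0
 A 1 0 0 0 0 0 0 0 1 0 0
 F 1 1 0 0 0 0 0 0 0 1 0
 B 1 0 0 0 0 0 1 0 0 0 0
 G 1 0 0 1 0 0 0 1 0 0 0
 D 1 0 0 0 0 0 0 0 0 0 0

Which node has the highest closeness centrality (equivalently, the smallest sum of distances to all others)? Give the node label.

Farness (sum of distances to all others) for each node — A:18, B:18, C:10, D:19, E:19, F:17, G:17, H:18, I:19, J:19, K:18.
The smallest farness is 10, for C, so C has the highest closeness.

C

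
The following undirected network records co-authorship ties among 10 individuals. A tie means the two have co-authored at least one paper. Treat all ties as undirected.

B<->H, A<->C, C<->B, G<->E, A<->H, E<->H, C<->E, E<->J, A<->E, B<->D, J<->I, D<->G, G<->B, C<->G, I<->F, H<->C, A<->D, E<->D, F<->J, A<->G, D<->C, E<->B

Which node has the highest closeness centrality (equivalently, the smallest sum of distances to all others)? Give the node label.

E

Farness (sum of distances to all others) for each node — A:15, B:15, C:14, D:15, E:11, F:22, G:15, H:16, I:22, J:15.
The smallest farness is 11, for E, so E has the highest closeness.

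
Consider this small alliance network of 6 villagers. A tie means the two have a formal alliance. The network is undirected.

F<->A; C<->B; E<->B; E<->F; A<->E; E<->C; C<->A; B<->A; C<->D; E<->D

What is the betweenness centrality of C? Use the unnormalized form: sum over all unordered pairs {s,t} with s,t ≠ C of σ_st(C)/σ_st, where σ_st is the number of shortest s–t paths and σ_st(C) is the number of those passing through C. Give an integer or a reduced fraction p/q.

Pairs whose geodesics pass through C — A–D: 1/2; B–D: 1/2.
All other pairs contribute 0.
Summing the contributions gives betweenness(C) = 1.

1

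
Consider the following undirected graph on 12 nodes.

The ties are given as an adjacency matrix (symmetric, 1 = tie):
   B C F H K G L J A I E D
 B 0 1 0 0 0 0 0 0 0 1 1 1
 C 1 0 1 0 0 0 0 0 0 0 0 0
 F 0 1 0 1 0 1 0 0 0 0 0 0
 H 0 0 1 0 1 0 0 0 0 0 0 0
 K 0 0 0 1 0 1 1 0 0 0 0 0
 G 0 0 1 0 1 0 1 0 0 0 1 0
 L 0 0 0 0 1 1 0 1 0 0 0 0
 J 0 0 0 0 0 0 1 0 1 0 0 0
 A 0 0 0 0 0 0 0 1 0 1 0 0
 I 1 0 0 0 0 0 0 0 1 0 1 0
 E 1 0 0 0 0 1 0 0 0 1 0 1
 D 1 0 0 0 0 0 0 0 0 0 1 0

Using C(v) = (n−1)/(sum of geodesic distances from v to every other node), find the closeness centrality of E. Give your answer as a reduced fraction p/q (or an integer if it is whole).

Distances from E: A:2, B:1, C:2, D:1, F:2, G:1, H:3, I:1, J:3, K:2, L:2. Sum = 20.
n = 12, so closeness = 11/20.

11/20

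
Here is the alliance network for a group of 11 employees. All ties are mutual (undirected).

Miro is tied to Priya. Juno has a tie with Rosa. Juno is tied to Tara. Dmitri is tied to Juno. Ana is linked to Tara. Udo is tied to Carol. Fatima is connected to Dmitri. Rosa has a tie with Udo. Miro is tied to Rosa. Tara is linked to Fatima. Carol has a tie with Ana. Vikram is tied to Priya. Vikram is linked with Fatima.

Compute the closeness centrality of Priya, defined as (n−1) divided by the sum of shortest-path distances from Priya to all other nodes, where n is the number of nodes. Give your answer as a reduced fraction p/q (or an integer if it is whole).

5/13

Distances from Priya: Ana:4, Carol:4, Dmitri:3, Fatima:2, Juno:3, Miro:1, Rosa:2, Tara:3, Udo:3, Vikram:1. Sum = 26.
n = 11, so closeness = 10/26 = 5/13.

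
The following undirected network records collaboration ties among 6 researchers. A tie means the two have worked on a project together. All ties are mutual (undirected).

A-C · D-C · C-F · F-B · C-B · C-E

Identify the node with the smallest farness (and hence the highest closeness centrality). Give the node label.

Farness (sum of distances to all others) for each node — A:9, B:8, C:5, D:9, E:9, F:8.
The smallest farness is 5, for C, so C has the highest closeness.

C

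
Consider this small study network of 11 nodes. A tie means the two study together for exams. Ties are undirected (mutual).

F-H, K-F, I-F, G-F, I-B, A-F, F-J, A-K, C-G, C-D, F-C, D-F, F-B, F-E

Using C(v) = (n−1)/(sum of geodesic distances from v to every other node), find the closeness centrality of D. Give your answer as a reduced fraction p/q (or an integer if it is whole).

Distances from D: A:2, B:2, C:1, E:2, F:1, G:2, H:2, I:2, J:2, K:2. Sum = 18.
n = 11, so closeness = 10/18 = 5/9.

5/9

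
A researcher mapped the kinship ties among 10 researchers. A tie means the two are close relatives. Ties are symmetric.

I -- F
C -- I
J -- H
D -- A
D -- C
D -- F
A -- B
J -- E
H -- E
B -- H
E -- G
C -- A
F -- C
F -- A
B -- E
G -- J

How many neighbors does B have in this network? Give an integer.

3

B is directly tied to A, E, and H. That is 3 neighbors, so the degree of B is 3.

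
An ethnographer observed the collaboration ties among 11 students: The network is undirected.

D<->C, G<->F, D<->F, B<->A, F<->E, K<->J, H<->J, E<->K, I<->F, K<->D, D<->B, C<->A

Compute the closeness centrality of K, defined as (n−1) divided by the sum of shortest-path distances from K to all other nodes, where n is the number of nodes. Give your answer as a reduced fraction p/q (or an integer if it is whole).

1/2

Distances from K: A:3, B:2, C:2, D:1, E:1, F:2, G:3, H:2, I:3, J:1. Sum = 20.
n = 11, so closeness = 10/20 = 1/2.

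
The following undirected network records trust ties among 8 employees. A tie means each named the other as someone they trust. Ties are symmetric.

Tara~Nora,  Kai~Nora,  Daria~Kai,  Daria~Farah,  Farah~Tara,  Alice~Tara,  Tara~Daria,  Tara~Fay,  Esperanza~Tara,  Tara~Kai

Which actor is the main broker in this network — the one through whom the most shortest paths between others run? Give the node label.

Tara

Unnormalized betweenness of each node: Alice:0, Daria:1/2, Esperanza:0, Farah:0, Fay:0, Kai:1/2, Nora:0, Tara:17.
Tara has the largest value, 17, making it the main broker — the node through which the most shortest paths run.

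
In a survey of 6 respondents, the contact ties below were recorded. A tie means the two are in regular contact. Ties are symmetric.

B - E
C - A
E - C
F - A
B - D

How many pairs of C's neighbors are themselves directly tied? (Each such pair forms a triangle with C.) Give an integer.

0

C's neighbors are A and E, but none of them are tied to each other, so no triangle contains C.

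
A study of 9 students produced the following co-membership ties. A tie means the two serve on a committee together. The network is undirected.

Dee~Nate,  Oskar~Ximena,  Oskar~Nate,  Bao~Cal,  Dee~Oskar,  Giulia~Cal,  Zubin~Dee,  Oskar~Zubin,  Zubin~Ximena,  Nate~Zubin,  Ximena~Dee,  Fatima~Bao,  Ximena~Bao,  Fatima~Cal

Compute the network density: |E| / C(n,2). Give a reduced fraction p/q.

7/18

There are 14 edges and 9 nodes, so the maximum possible is C(9,2) = 36.
Density = 14/36 = 7/18.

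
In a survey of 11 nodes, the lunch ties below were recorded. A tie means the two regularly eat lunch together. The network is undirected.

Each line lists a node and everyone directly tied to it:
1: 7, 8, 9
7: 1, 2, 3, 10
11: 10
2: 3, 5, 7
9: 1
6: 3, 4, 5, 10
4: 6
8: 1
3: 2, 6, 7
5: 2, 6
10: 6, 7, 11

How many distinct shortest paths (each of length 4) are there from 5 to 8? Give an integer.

The shortest distance is 4, and the only length-4 path is 5–2–7–1–8. So there is exactly 1 shortest path.

1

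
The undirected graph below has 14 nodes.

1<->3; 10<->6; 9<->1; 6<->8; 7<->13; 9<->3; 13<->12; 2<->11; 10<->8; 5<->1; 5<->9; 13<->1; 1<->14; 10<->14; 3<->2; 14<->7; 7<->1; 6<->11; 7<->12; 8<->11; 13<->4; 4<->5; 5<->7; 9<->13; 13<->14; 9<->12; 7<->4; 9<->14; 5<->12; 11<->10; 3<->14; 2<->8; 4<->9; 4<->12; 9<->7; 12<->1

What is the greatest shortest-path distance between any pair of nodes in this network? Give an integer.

4

Eccentricity of each node (its greatest distance to any other): 1:3, 2:3, 3:3, 4:4, 5:4, 6:4, 7:3, 8:4, 9:3, 10:3, 11:4, 12:4, 13:3, 14:2.
The maximum eccentricity is 4, realized for instance by the pair 5–11 via 5 – 9 – 3 – 2 – 11. So the diameter is 4.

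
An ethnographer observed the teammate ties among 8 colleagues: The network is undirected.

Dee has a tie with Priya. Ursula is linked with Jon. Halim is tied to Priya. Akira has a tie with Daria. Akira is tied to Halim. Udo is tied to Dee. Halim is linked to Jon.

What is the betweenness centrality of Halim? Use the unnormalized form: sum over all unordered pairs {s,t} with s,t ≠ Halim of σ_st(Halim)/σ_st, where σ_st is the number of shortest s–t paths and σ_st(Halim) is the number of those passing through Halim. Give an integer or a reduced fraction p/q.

16

Pairs whose geodesics pass through Halim — Daria–Udo: 1; Daria–Dee: 1; Daria–Ursula: 1; Daria–Priya: 1; Daria–Jon: 1; Udo–Akira: 1; Udo–Ursula: 1; Udo–Jon: 1; Dee–Akira: 1; Dee–Ursula: 1; Dee–Jon: 1; Akira–Ursula: 1; Akira–Priya: 1; Akira–Jon: 1 … (+2 more pairs).
All other pairs contribute 0.
Summing the contributions gives betweenness(Halim) = 16.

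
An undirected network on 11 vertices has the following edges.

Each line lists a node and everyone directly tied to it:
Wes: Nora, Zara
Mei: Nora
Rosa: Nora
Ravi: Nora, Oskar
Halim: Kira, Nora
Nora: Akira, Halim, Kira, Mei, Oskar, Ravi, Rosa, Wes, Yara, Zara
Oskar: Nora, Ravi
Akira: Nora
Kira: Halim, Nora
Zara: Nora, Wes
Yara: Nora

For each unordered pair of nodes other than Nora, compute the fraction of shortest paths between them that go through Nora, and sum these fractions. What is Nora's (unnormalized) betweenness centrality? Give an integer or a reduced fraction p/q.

42

Pairs whose geodesics pass through Nora — Yara–Mei: 1; Yara–Oskar: 1; Yara–Halim: 1; Yara–Akira: 1; Yara–Zara: 1; Yara–Rosa: 1; Yara–Ravi: 1; Yara–Wes: 1; Yara–Kira: 1; Mei–Oskar: 1; Mei–Halim: 1; Mei–Akira: 1; Mei–Zara: 1; Mei–Rosa: 1 … (+28 more pairs).
All other pairs contribute 0.
Summing the contributions gives betweenness(Nora) = 42.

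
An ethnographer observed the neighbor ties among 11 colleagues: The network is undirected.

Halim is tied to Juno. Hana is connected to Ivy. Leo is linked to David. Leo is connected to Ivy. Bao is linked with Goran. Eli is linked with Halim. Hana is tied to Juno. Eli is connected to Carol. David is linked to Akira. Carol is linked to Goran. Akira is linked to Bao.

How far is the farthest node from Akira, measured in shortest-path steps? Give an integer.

Distances from Akira: Bao:1, Carol:3, David:1, Eli:4, Goran:2, Halim:5, Hana:4, Ivy:3, Juno:5, Leo:2.
The largest is 5 (to Halim and Juno), so the eccentricity of Akira is 5.

5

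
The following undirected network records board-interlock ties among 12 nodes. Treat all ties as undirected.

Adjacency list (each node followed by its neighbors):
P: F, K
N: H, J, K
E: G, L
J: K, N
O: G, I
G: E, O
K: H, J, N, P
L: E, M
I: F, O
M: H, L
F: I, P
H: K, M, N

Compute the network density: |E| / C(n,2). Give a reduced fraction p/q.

There are 14 edges and 12 nodes, so the maximum possible is C(12,2) = 66.
Density = 14/66 = 7/33.

7/33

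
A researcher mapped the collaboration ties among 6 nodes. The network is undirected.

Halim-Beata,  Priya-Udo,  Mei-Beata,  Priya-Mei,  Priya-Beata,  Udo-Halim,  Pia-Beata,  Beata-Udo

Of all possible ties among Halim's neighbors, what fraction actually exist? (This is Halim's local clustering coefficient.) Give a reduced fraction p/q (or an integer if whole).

1

Halim's neighbors: Beata and Udo (k = 2).
Possible neighbor pairs: C(2,2) = 1. Edges among them: Beata–Udo → e = 1.
Clustering(Halim) = 1/1.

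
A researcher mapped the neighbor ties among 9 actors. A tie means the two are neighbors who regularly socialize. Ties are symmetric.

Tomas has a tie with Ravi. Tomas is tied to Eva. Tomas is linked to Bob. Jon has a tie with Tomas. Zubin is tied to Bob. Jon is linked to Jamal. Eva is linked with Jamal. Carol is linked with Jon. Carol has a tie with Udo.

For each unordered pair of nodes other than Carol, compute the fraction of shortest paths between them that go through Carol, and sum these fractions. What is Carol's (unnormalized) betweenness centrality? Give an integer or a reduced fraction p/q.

7

Pairs whose geodesics pass through Carol — Ravi–Udo: 1; Bob–Udo: 1; Jamal–Udo: 1; Eva–Udo: 2/2; Jon–Udo: 1; Zubin–Udo: 1; Udo–Tomas: 1.
All other pairs contribute 0.
Summing the contributions gives betweenness(Carol) = 7.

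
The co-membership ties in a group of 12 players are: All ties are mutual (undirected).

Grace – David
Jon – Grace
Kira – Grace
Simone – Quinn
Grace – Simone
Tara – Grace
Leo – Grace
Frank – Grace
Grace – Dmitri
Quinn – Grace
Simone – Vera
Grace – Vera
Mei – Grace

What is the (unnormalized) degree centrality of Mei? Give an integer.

1

Mei is directly tied to Grace. That is 1 neighbor, so the degree of Mei is 1.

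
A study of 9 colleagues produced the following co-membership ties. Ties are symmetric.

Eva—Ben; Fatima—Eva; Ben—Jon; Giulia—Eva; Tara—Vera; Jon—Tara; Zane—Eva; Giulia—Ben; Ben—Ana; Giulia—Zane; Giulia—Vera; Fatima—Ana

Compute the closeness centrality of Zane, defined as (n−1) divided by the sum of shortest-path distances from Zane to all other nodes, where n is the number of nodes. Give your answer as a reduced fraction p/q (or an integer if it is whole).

Distances from Zane: Ana:3, Ben:2, Eva:1, Fatima:2, Giulia:1, Jon:3, Tara:3, Vera:2. Sum = 17.
n = 9, so closeness = 8/17.

8/17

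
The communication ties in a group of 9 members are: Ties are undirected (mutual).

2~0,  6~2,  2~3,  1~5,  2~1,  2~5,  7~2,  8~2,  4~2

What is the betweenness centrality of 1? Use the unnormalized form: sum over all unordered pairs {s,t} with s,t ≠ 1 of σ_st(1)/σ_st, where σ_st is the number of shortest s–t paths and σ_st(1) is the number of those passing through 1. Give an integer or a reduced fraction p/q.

No shortest path between any pair of other nodes passes through 1.
Summing the contributions gives betweenness(1) = 0.

0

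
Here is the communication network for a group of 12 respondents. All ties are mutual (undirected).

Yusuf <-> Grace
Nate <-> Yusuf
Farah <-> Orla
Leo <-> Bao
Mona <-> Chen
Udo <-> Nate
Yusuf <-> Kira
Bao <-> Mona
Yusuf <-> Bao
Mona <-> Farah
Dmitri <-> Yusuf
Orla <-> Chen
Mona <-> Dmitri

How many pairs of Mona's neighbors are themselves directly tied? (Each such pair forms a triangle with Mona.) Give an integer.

0

Mona's neighbors are Bao, Chen, Dmitri, and Farah, but none of them are tied to each other, so no triangle contains Mona.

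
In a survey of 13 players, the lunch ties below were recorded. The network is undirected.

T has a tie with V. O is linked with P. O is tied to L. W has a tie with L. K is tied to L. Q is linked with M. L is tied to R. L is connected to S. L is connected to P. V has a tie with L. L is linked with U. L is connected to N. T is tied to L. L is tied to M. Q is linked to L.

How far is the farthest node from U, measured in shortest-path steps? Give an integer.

2

Distances from U: K:2, L:1, M:2, N:2, O:2, P:2, Q:2, R:2, S:2, T:2, V:2, W:2.
The largest is 2 (to P, K, R, S, M, Q, O, W, N, V, and T), so the eccentricity of U is 2.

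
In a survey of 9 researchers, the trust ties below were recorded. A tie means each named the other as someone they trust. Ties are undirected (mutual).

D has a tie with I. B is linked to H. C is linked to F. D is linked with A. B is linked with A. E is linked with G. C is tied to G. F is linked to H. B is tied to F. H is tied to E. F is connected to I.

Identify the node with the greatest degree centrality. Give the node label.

Degrees — A:2, B:3, C:2, D:2, E:2, F:4, G:2, H:3, I:2.
The maximum is 4, attained only by F.

F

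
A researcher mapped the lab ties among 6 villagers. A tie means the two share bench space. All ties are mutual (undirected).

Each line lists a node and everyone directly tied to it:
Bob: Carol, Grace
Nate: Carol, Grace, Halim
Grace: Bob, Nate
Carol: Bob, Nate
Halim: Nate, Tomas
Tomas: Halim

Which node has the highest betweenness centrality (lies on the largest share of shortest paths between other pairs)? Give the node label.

Unnormalized betweenness of each node: Bob:1/2, Carol:3/2, Grace:3/2, Halim:4, Nate:13/2, Tomas:0.
Nate has the largest value, 13/2, making it the main broker — the node through which the most shortest paths run.

Nate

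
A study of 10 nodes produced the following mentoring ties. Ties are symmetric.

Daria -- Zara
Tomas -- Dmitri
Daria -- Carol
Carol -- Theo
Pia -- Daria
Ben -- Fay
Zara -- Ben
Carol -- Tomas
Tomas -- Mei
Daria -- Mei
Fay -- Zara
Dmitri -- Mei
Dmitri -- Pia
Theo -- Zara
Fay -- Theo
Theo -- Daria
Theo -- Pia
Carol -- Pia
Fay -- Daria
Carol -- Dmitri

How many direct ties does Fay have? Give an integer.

4

Fay is directly tied to Ben, Daria, Theo, and Zara. That is 4 neighbors, so the degree of Fay is 4.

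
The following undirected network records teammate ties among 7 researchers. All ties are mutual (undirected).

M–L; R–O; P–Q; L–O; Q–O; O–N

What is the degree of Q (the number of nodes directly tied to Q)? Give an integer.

2

Q is directly tied to O and P. That is 2 neighbors, so the degree of Q is 2.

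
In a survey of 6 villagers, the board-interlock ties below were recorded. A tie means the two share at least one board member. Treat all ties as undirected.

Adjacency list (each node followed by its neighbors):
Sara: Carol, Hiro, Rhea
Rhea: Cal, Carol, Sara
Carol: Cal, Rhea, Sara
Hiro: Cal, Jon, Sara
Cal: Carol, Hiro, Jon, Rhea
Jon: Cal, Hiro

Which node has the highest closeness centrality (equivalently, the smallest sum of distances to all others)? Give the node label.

Farness (sum of distances to all others) for each node — Cal:6, Carol:7, Hiro:7, Jon:8, Rhea:7, Sara:7.
The smallest farness is 6, for Cal, so Cal has the highest closeness.

Cal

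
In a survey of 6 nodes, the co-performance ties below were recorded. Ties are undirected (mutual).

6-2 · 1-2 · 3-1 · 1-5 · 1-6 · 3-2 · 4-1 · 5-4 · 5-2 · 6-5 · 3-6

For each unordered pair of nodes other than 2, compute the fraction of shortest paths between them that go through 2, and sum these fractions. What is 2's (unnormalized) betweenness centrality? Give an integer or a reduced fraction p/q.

1/3

Pairs whose geodesics pass through 2 — 5–3: 1/3.
All other pairs contribute 0.
Summing the contributions gives betweenness(2) = 1/3.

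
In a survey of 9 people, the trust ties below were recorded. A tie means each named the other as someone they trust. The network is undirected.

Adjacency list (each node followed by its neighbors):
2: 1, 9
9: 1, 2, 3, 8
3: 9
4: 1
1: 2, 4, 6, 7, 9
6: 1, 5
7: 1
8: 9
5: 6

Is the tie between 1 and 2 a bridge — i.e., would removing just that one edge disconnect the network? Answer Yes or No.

Even without that edge, 1 still reaches 2 via 1 – 9 – 2, so the network stays connected. Not a bridge.

No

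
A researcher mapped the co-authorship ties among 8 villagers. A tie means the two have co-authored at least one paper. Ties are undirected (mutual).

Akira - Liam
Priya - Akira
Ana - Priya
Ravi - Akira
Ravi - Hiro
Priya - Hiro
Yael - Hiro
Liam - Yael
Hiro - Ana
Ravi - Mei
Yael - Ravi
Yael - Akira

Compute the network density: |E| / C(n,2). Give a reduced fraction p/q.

3/7

There are 12 edges and 8 nodes, so the maximum possible is C(8,2) = 28.
Density = 12/28 = 3/7.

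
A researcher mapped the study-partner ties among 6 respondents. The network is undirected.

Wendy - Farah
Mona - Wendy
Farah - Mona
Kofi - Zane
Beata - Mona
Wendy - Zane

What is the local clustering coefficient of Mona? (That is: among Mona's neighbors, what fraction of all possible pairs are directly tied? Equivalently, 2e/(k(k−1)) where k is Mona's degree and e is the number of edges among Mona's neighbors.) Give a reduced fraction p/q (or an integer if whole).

Mona's neighbors: Beata, Farah, and Wendy (k = 3).
Possible neighbor pairs: C(3,2) = 3. Edges among them: Farah–Wendy → e = 1.
Clustering(Mona) = 1/3.

1/3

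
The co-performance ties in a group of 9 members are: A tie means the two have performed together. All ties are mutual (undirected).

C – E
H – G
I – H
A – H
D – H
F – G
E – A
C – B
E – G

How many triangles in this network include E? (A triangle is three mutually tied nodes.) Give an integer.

0

E's neighbors are A, C, and G, but none of them are tied to each other, so no triangle contains E.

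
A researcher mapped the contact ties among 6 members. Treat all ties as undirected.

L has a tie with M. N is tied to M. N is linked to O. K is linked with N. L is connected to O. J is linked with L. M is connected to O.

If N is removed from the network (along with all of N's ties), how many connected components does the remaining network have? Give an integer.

2

Without N, the remaining ties split the others into: {K}; {J, L, M, O}.
That's 2 separate components.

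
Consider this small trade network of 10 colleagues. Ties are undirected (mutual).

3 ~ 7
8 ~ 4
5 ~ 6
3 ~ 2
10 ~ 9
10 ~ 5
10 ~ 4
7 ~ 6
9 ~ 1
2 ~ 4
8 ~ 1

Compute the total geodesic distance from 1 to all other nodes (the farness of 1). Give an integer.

25

Distances from 1: 2:3, 3:4, 4:2, 5:3, 6:4, 7:5, 8:1, 9:1, 10:2.
Sum = 3 + 4 + 2 + 3 + 4 + 5 + 1 + 1 + 2 = 25.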